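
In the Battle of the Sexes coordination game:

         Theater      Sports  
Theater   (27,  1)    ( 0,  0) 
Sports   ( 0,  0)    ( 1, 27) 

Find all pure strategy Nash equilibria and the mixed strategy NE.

Pure NE: (Theater, Theater) and (Sports, Sports); Mixed NE: p = 0.9643, q = 0.0357

Work:
Check pure NE:
(Theater, Theater): (27, 1) - no unilateral deviation beneficial
(Sports, Sports): (1, 27) - no unilateral deviation beneficial
Mixed NE: P1 plays Theater with p = 0.9643, P2 plays Theater with q = 0.0357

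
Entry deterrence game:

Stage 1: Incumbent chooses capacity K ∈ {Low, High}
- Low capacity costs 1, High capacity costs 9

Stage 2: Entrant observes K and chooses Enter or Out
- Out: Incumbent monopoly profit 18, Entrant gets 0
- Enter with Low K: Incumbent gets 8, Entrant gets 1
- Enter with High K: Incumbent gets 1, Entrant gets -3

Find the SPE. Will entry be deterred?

SPE: (High, Enter|Low, Out|High); Entry deterred. Incumbent net profit = 9

Work:
After Low K: Entrant enters (1 > 0)
After High K: Entrant stays out (-3 < 0)
Incumbent: Low → 8−1=7, High → 18−9=9
Incumbent chooses High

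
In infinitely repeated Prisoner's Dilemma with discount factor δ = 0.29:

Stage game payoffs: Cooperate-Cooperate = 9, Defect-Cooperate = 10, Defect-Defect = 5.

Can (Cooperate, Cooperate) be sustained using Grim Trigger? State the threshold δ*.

δ* = 0.2; since δ = 0.29 ≥ 0.2, cooperation can be sustained

Work:
For Grim Trigger:
Cooperate forever: 9/(1-δ)
Defect then punished: 10 + 5·δ/(1-δ)
Need: 9/(1-δ) ≥ 10 + 5·δ/(1-δ)
Solving: δ ≥ (T-R)/(T-P) = (10-9)/(10-5) = 0.2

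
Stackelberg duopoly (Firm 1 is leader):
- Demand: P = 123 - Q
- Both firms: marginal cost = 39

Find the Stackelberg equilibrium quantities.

q₁* (leader) = 42.0, q₂* (follower) = 21.0

Work:
Follower's reaction: q₂ = (a - c - q₁)/2
Leader substitutes: π₁ = q₁·(a - q₁ - (a-c-q₁)/2 - c)
FOC: q₁* = (123 - 39)/2 = 42.00
Then: q₂* = (123 - 39 - 42.0)/2 = 21.00
Leader has first-mover advantage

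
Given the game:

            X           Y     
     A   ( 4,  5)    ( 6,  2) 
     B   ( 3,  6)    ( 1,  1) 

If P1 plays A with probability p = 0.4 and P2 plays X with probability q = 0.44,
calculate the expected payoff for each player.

E[P1] = 3.176, E[P2] = 3.248

Work:
E[P1] = p·q·π₁(A,X) + p·(1-q)·π₁(A,Y) + (1-p)·q·π₁(B,X) + (1-p)·(1-q)·π₁(B,Y)
= 0.4·0.44·4 + 0.4·0.56·6 + 0.6·0.44·3 + 0.6·0.56·1
= 3.176

E[P2] = 3.248 (similar calculation)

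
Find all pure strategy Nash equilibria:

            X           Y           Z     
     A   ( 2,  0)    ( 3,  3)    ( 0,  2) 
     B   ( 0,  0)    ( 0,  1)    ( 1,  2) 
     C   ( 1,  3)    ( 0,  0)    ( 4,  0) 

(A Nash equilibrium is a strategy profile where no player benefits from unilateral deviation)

Nash equilibrium: (A, Y)

Work:
Best responses:
  P1 vs X: payoffs [2, 0, 1] → best response A (payoff 2)
  P1 vs Y: payoffs [3, 0, 0] → best response A (payoff 3)
  P1 vs Z: payoffs [0, 1, 4] → best response C (payoff 4)
  P2 vs A: payoffs [0, 3, 2] → best response Y (payoff 3)
  P2 vs B: payoffs [0, 1, 2] → best response Z (payoff 2)
  P2 vs C: payoffs [3, 0, 0] → best response X (payoff 3)
Mutual best responses: (A,Y) → Nash equilibria.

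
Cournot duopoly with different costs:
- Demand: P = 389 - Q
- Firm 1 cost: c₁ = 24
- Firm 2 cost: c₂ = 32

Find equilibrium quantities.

q₁* = 124.33, q₂* = 116.33

Work:
Reaction: q₁ = (389 - 24 - q₂)/2
Reaction: q₂ = (389 - 32 - q₁)/2
Solve simultaneously:
q₁* = (389 - 2×24 + 32)/3 = 124.33
q₂* = (389 - 2×32 + 24)/3 = 116.33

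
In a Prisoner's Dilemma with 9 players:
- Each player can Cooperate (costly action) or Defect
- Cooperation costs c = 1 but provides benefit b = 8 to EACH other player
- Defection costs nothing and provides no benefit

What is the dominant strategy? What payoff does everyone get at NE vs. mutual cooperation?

Dominant: Defect; NE payoff = 0; Coop payoff = 63

Work:
Defect dominates (saves cost c = 1, benefit to others is external)
NE: All defect → everyone gets 0
If all cooperate: each receives (8)×8 - 1 = 63
Social dilemma: 63 > 0 but NE gives 0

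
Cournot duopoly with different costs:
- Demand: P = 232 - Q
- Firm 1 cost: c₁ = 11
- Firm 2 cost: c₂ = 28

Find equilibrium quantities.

q₁* = 79.33, q₂* = 62.33

Work:
Reaction: q₁ = (232 - 11 - q₂)/2
Reaction: q₂ = (232 - 28 - q₁)/2
Solve simultaneously:
q₁* = (232 - 2×11 + 28)/3 = 79.33
q₂* = (232 - 2×28 + 11)/3 = 62.33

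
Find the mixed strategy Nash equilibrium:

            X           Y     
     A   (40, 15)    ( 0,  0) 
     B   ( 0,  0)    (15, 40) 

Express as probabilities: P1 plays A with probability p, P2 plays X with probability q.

p = 0.7273, q = 0.2727

Work:
Find probabilities that make opponent indifferent:
P2 chooses q to make P1 indifferent between A and B
P1 chooses p to make P2 indifferent between X and Y
Mixed NE: P1 plays (A: 0.7273, B: 0.2727), P2 plays (X: 0.2727, Y: 0.7273)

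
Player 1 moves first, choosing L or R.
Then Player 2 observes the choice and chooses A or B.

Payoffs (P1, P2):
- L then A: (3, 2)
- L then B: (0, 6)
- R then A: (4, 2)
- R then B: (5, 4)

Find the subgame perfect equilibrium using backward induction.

P1 plays R, P2 plays B after L and B after R; Payoff (5, 4)

Work:
Backward induction:
After L: P2 chooses B → P1 gets 0
After R: P2 chooses B → P1 gets 5
P1 chooses R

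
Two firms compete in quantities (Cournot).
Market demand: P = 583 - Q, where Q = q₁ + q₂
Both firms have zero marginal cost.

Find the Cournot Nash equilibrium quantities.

q₁* = q₂* = 194.33; P* = 194.33

Work:
Profit: π_i = P·q_i = (a - q_i - q_j)·q_i
FOC: ∂π_i/∂q_i = a - 2q_i - q_j = 0
Reaction function: q_i = (583 - q_j)/2
Symmetry: q* = 583/3 = 194.33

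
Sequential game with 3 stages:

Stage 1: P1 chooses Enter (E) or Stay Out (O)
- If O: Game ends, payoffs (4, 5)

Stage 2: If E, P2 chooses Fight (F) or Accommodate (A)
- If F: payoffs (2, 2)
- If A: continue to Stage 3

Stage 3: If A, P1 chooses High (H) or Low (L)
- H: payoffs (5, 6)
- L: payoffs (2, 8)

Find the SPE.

SPE: (E, A, H); Outcome (5, 6)

Work:
Stage 3: P1 chooses H (5 vs 2)
Stage 2: P2: F->2, A->6 (anticipating H). Choose A
Stage 1: P1: O->4, E->5 (anticipating A, H). Choose E
SPE path: E -> A -> H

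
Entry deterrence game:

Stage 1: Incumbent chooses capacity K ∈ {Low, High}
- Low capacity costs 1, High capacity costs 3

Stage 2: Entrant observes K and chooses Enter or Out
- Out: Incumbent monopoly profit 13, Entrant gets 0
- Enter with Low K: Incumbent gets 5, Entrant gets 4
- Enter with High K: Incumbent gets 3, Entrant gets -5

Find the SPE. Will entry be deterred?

SPE: (High, Enter|Low, Out|High); Entry deterred. Incumbent net profit = 10

Work:
After Low K: Entrant enters (4 > 0)
After High K: Entrant stays out (-5 < 0)
Incumbent: Low → 5−1=4, High → 13−3=10
Incumbent chooses High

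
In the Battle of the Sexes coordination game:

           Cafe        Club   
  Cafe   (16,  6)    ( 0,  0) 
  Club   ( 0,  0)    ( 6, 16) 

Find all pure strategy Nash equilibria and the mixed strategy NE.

Pure NE: (Cafe, Cafe) and (Club, Club); Mixed NE: p = 0.7273, q = 0.2727

Work:
Check pure NE:
(Cafe, Cafe): (16, 6) - no unilateral deviation beneficial
(Club, Club): (6, 16) - no unilateral deviation beneficial
Mixed NE: P1 plays Cafe with p = 0.7273, P2 plays Cafe with q = 0.2727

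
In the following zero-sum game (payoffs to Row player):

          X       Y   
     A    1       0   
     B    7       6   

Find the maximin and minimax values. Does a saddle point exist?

Maximin = 6, Minimax = 6, Saddle: True

Work:
Row minimums: [0, 6] → maximin = 6
Column maximums: [7, 6] → minimax = 6
Saddle point exists! Game value = 6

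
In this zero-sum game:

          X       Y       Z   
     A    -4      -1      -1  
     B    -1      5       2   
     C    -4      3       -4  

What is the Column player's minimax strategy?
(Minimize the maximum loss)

Column should play X, value = -1

Work:
Column player minimizes Row's maximum payoff:
Column X: max payoff to Row = -1
Column Y: max payoff to Row = 5
Column Z: max payoff to Row = 2
Minimum is -1, achieved by column X.
Minimax strategy: X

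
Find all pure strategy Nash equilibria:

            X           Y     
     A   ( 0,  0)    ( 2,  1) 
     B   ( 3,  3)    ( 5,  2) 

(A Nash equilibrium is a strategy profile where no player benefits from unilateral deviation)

Nash equilibrium: (B, X)

Work:
Best responses:
  P1 vs X: payoffs [0, 3] → best response B (payoff 3)
  P1 vs Y: payoffs [2, 5] → best response B (payoff 5)
  P2 vs A: payoffs [0, 1] → best response Y (payoff 1)
  P2 vs B: payoffs [3, 2] → best response X (payoff 3)
Mutual best responses: (B,X) → Nash equilibria.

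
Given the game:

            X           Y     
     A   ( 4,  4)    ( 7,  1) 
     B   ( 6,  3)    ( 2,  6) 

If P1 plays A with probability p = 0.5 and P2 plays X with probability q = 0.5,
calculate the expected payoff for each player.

E[P1] = 4.75, E[P2] = 3.5

Work:
E[P1] = p·q·π₁(A,X) + p·(1-q)·π₁(A,Y) + (1-p)·q·π₁(B,X) + (1-p)·(1-q)·π₁(B,Y)
= 0.5·0.5·4 + 0.5·0.5·7 + 0.5·0.5·6 + 0.5·0.5·2
= 4.75

E[P2] = 3.5 (similar calculation)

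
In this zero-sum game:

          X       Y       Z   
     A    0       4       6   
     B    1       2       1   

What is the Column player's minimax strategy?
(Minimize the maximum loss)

Column should play X, value = 1

Work:
Column player minimizes Row's maximum payoff:
Column X: max payoff to Row = 1
Column Y: max payoff to Row = 4
Column Z: max payoff to Row = 6
Minimum is 1, achieved by column X.
Minimax strategy: X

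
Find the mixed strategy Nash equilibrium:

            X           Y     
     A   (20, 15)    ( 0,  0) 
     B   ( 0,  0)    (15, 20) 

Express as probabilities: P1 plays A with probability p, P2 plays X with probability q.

p = 0.5714, q = 0.4286

Work:
Find probabilities that make opponent indifferent:
P2 chooses q to make P1 indifferent between A and B
P1 chooses p to make P2 indifferent between X and Y
Mixed NE: P1 plays (A: 0.5714, B: 0.4286), P2 plays (X: 0.4286, Y: 0.5714)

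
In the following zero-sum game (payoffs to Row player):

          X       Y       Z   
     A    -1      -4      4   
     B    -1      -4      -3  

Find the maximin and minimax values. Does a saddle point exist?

Maximin = -4, Minimax = -4, Saddle: True

Work:
Row minimums: [-4, -4] → maximin = -4
Column maximums: [-1, -4, 4] → minimax = -4
Saddle point exists! Game value = -4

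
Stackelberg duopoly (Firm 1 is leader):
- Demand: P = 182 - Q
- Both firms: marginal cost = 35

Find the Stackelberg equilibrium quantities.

q₁* (leader) = 73.5, q₂* (follower) = 36.75

Work:
Follower's reaction: q₂ = (a - c - q₁)/2
Leader substitutes: π₁ = q₁·(a - q₁ - (a-c-q₁)/2 - c)
FOC: q₁* = (182 - 35)/2 = 73.50
Then: q₂* = (182 - 35 - 73.5)/2 = 36.75
Leader has first-mover advantage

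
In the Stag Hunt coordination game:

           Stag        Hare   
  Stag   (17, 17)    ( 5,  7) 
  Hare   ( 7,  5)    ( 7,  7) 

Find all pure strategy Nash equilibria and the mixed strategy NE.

Pure NE: (Stag, Stag) and (Hare, Hare); Mixed NE: p = 0.1667, q = 0.1667

Work:
Check pure NE:
(Stag, Stag): (17, 17) - no unilateral deviation beneficial
(Hare, Hare): (7, 7) - no unilateral deviation beneficial
Mixed NE: P1 plays Stag with p = 0.1667, P2 plays Stag with q = 0.1667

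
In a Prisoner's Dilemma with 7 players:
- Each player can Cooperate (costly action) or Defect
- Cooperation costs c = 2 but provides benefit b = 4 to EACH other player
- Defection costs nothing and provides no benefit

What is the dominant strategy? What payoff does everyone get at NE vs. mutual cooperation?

Dominant: Defect; NE payoff = 0; Coop payoff = 22

Work:
Defect dominates (saves cost c = 2, benefit to others is external)
NE: All defect → everyone gets 0
If all cooperate: each receives (6)×4 - 2 = 22
Social dilemma: 22 > 0 but NE gives 0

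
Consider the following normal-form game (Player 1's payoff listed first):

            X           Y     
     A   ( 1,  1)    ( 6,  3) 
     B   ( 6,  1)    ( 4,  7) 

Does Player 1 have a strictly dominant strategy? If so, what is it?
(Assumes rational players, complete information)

No strictly dominant strategy exists for Player 1

Work:
A strategy strictly dominates another if it gives a strictly higher payoff against every opponent action. Compare each pair of P1's strategies column-by-column:
  A vs B: [1 vs 6, 6 vs 4] → A does not strictly dominate B (column X: 1 ≤ 6)
  B vs A: [6 vs 1, 4 vs 6] → B does not strictly dominate A (column Y: 4 ≤ 6)
No single strategy strictly dominates all others → no strictly dominant strategy.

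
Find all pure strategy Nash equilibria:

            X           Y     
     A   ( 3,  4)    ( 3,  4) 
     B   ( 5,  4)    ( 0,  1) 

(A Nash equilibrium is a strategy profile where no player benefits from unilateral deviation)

Nash equilibrium: (A, Y), (B, X)

Work:
Best responses:
  P1 vs X: payoffs [3, 5] → best response B (payoff 5)
  P1 vs Y: payoffs [3, 0] → best response A (payoff 3)
  P2 vs A: payoffs [4, 4] → best response X/Y (payoff 4)
  P2 vs B: payoffs [4, 1] → best response X (payoff 4)
Mutual best responses: (A,Y), (B,X) → Nash equilibria.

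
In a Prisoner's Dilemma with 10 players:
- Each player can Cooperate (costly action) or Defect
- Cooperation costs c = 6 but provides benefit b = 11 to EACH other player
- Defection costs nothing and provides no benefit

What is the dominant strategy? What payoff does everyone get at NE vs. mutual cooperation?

Dominant: Defect; NE payoff = 0; Coop payoff = 93

Work:
Defect dominates (saves cost c = 6, benefit to others is external)
NE: All defect → everyone gets 0
If all cooperate: each receives (9)×11 - 6 = 93
Social dilemma: 93 > 0 but NE gives 0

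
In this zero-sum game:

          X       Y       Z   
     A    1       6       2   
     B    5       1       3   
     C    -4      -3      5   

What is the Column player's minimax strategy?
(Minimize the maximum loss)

Column should play X or Z (all achieve the minimum), value = 5

Work:
Column player minimizes Row's maximum payoff:
Column X: max payoff to Row = 5
Column Y: max payoff to Row = 6
Column Z: max payoff to Row = 5
Minimum is 5, achieved by columns X, Z (tied).
Each of X or Z is a minimax strategy.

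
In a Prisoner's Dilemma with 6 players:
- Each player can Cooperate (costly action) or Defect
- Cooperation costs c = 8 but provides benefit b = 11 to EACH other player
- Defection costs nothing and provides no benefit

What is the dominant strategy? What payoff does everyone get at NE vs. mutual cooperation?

Dominant: Defect; NE payoff = 0; Coop payoff = 47

Work:
Defect dominates (saves cost c = 8, benefit to others is external)
NE: All defect → everyone gets 0
If all cooperate: each receives (5)×11 - 8 = 47
Social dilemma: 47 > 0 but NE gives 0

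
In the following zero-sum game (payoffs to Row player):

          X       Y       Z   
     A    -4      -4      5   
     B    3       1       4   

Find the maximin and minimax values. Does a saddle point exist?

Maximin = 1, Minimax = 1, Saddle: True

Work:
Row minimums: [-4, 1] → maximin = 1
Column maximums: [3, 1, 5] → minimax = 1
Saddle point exists! Game value = 1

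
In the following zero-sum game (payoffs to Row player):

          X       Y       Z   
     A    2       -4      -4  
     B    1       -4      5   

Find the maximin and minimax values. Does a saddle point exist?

Maximin = -4, Minimax = -4, Saddle: True

Work:
Row minimums: [-4, -4] → maximin = -4
Column maximums: [2, -4, 5] → minimax = -4
Saddle point exists! Game value = -4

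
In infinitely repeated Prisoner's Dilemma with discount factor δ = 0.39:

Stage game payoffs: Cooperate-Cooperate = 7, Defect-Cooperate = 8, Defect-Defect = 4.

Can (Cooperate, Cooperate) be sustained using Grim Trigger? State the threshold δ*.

δ* = 0.25; since δ = 0.39 ≥ 0.25, cooperation can be sustained

Work:
For Grim Trigger:
Cooperate forever: 7/(1-δ)
Defect then punished: 8 + 4·δ/(1-δ)
Need: 7/(1-δ) ≥ 8 + 4·δ/(1-δ)
Solving: δ ≥ (T-R)/(T-P) = (8-7)/(8-4) = 0.25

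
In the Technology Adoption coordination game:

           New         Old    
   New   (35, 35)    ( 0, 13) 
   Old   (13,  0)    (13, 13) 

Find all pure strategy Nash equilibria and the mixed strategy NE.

Pure NE: (New, New) and (Old, Old); Mixed NE: p = 0.3714, q = 0.3714

Work:
Check pure NE:
(New, New): (35, 35) - no unilateral deviation beneficial
(Old, Old): (13, 13) - no unilateral deviation beneficial
Mixed NE: P1 plays New with p = 0.3714, P2 plays New with q = 0.3714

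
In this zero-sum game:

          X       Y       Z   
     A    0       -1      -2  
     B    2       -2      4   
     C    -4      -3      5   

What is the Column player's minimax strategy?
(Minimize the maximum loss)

Column should play Y, value = -1

Work:
Column player minimizes Row's maximum payoff:
Column X: max payoff to Row = 2
Column Y: max payoff to Row = -1
Column Z: max payoff to Row = 5
Minimum is -1, achieved by column Y.
Minimax strategy: Y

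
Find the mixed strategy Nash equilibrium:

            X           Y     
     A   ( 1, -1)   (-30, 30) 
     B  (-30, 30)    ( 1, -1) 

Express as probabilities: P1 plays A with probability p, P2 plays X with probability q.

p = 0.5, q = 0.5

Work:
Find probabilities that make opponent indifferent:
P2 chooses q to make P1 indifferent between A and B
P1 chooses p to make P2 indifferent between X and Y
Mixed NE: P1 plays (A: 0.5, B: 0.5), P2 plays (X: 0.5, Y: 0.5)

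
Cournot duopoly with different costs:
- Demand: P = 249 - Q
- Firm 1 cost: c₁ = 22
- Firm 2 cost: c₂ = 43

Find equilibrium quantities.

q₁* = 82.67, q₂* = 61.67

Work:
Reaction: q₁ = (249 - 22 - q₂)/2
Reaction: q₂ = (249 - 43 - q₁)/2
Solve simultaneously:
q₁* = (249 - 2×22 + 43)/3 = 82.67
q₂* = (249 - 2×43 + 22)/3 = 61.67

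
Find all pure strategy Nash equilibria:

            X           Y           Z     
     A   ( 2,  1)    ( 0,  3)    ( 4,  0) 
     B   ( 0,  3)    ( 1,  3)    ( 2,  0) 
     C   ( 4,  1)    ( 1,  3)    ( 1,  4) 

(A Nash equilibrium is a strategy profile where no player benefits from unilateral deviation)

Nash equilibrium: (B, Y)

Work:
Best responses:
  P1 vs X: payoffs [2, 0, 4] → best response C (payoff 4)
  P1 vs Y: payoffs [0, 1, 1] → best response B/C (payoff 1)
  P1 vs Z: payoffs [4, 2, 1] → best response A (payoff 4)
  P2 vs A: payoffs [1, 3, 0] → best response Y (payoff 3)
  P2 vs B: payoffs [3, 3, 0] → best response X/Y (payoff 3)
  P2 vs C: payoffs [1, 3, 4] → best response Z (payoff 4)
Mutual best responses: (B,Y) → Nash equilibria.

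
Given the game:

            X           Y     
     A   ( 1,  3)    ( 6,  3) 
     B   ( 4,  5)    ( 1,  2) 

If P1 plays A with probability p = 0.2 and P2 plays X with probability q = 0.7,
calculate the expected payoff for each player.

E[P1] = 2.98, E[P2] = 3.88

Work:
E[P1] = p·q·π₁(A,X) + p·(1-q)·π₁(A,Y) + (1-p)·q·π₁(B,X) + (1-p)·(1-q)·π₁(B,Y)
= 0.2·0.7·1 + 0.2·0.3·6 + 0.8·0.7·4 + 0.8·0.3·1
= 2.98

E[P2] = 3.88 (similar calculation)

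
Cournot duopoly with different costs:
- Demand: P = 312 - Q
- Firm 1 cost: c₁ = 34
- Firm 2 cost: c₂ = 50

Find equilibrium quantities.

q₁* = 98.0, q₂* = 82.0

Work:
Reaction: q₁ = (312 - 34 - q₂)/2
Reaction: q₂ = (312 - 50 - q₁)/2
Solve simultaneously:
q₁* = (312 - 2×34 + 50)/3 = 98.0
q₂* = (312 - 2×50 + 34)/3 = 82.0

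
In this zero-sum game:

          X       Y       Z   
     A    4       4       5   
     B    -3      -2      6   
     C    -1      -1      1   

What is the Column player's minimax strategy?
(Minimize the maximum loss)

Column should play X or Y (all achieve the minimum), value = 4

Work:
Column player minimizes Row's maximum payoff:
Column X: max payoff to Row = 4
Column Y: max payoff to Row = 4
Column Z: max payoff to Row = 6
Minimum is 4, achieved by columns X, Y (tied).
Each of X or Y is a minimax strategy.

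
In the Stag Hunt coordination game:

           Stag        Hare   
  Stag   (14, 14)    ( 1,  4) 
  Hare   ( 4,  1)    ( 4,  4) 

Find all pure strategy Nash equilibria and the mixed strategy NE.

Pure NE: (Stag, Stag) and (Hare, Hare); Mixed NE: p = 0.2308, q = 0.2308

Work:
Check pure NE:
(Stag, Stag): (14, 14) - no unilateral deviation beneficial
(Hare, Hare): (4, 4) - no unilateral deviation beneficial
Mixed NE: P1 plays Stag with p = 0.2308, P2 plays Stag with q = 0.2308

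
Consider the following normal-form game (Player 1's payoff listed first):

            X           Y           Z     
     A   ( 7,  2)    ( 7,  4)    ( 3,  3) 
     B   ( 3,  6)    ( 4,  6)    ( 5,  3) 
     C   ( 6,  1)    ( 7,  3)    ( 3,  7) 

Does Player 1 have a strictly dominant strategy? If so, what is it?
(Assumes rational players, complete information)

No strictly dominant strategy exists for Player 1

Work:
A strategy strictly dominates another if it gives a strictly higher payoff against every opponent action. Compare each pair of P1's strategies column-by-column:
  A vs B: [7 vs 3, 7 vs 4, 3 vs 5] → A does not strictly dominate B (column Z: 3 ≤ 5)
  A vs C: [7 vs 6, 7 vs 7, 3 vs 3] → A does not strictly dominate C (column Y: 7 ≤ 7)
  B vs A: [3 vs 7, 4 vs 7, 5 vs 3] → B does not strictly dominate A (column X: 3 ≤ 7)
  B vs C: [3 vs 6, 4 vs 7, 5 vs 3] → B does not strictly dominate C (column X: 3 ≤ 6)
  C vs A: [6 vs 7, 7 vs 7, 3 vs 3] → C does not strictly dominate A (column X: 6 ≤ 7)
  C vs B: [6 vs 3, 7 vs 4, 3 vs 5] → C does not strictly dominate B (column Z: 3 ≤ 5)
No single strategy strictly dominates all others → no strictly dominant strategy.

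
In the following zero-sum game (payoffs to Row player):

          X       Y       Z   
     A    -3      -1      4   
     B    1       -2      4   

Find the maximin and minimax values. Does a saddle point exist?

Maximin = -2, Minimax = -1, Saddle: False

Work:
Row minimums: [-3, -2] → maximin = -2
Column maximums: [1, -1, 4] → minimax = -1
No saddle point (maximin ≠ minimax). Mixed strategy needed.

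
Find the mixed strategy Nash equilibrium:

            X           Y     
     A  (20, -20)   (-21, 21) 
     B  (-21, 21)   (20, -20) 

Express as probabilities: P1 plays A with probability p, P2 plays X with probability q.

p = 0.5, q = 0.5

Work:
Find probabilities that make opponent indifferent:
P2 chooses q to make P1 indifferent between A and B
P1 chooses p to make P2 indifferent between X and Y
Mixed NE: P1 plays (A: 0.5, B: 0.5), P2 plays (X: 0.5, Y: 0.5)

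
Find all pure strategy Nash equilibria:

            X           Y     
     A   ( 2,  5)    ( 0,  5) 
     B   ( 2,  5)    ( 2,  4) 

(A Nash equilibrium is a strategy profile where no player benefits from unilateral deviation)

Nash equilibrium: (A, X), (B, X)

Work:
Best responses:
  P1 vs X: payoffs [2, 2] → best response A/B (payoff 2)
  P1 vs Y: payoffs [0, 2] → best response B (payoff 2)
  P2 vs A: payoffs [5, 5] → best response X/Y (payoff 5)
  P2 vs B: payoffs [5, 4] → best response X (payoff 5)
Mutual best responses: (A,X), (B,X) → Nash equilibria.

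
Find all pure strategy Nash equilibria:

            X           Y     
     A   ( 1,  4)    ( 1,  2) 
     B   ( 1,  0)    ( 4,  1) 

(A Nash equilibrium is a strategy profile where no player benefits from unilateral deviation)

Nash equilibrium: (A, X), (B, Y)

Work:
Best responses:
  P1 vs X: payoffs [1, 1] → best response A/B (payoff 1)
  P1 vs Y: payoffs [1, 4] → best response B (payoff 4)
  P2 vs A: payoffs [4, 2] → best response X (payoff 4)
  P2 vs B: payoffs [0, 1] → best response Y (payoff 1)
Mutual best responses: (A,X), (B,Y) → Nash equilibria.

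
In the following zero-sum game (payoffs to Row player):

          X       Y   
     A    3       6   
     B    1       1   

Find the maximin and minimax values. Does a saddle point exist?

Maximin = 3, Minimax = 3, Saddle: True

Work:
Row minimums: [3, 1] → maximin = 3
Column maximums: [3, 6] → minimax = 3
Saddle point exists! Game value = 3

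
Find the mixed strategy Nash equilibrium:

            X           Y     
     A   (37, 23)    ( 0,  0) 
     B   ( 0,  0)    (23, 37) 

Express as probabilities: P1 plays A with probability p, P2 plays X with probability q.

p = 0.6167, q = 0.3833

Work:
Find probabilities that make opponent indifferent:
P2 chooses q to make P1 indifferent between A and B
P1 chooses p to make P2 indifferent between X and Y
Mixed NE: P1 plays (A: 0.6167, B: 0.3833), P2 plays (X: 0.3833, Y: 0.6167)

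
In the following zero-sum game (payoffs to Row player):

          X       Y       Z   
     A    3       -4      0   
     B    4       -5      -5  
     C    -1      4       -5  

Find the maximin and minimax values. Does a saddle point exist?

Maximin = -4, Minimax = 0, Saddle: False

Work:
Row minimums: [-4, -5, -5] → maximin = -4
Column maximums: [4, 4, 0] → minimax = 0
No saddle point (maximin ≠ minimax). Mixed strategy needed.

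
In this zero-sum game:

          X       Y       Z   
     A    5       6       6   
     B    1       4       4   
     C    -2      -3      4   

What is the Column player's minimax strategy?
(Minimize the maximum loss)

Column should play X, value = 5

Work:
Column player minimizes Row's maximum payoff:
Column X: max payoff to Row = 5
Column Y: max payoff to Row = 6
Column Z: max payoff to Row = 6
Minimum is 5, achieved by column X.
Minimax strategy: X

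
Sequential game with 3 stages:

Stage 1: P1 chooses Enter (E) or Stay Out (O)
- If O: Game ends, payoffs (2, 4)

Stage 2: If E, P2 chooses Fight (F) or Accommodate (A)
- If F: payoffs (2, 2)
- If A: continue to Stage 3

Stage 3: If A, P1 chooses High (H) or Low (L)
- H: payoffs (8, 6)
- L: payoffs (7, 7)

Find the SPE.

SPE: (E, A, H); Outcome (8, 6)

Work:
Stage 3: P1 chooses H (8 vs 7)
Stage 2: P2: F->2, A->6 (anticipating H). Choose A
Stage 1: P1: O->2, E->8 (anticipating A, H). Choose E
SPE path: E -> A -> H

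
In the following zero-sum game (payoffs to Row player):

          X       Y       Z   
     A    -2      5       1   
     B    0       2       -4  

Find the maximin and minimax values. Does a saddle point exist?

Maximin = -2, Minimax = 0, Saddle: False

Work:
Row minimums: [-2, -4] → maximin = -2
Column maximums: [0, 5, 1] → minimax = 0
No saddle point (maximin ≠ minimax). Mixed strategy needed.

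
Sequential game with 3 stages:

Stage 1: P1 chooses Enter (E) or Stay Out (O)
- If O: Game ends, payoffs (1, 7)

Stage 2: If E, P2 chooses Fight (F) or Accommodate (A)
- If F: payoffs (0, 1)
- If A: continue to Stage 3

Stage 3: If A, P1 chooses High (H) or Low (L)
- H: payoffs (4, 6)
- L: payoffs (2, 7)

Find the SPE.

SPE: (E, A, H); Outcome (4, 6)

Work:
Stage 3: P1 chooses H (4 vs 2)
Stage 2: P2: F->1, A->6 (anticipating H). Choose A
Stage 1: P1: O->1, E->4 (anticipating A, H). Choose E
SPE path: E -> A -> H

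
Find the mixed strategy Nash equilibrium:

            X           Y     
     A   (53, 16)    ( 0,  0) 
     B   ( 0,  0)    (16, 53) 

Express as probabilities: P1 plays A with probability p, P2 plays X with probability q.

p = 0.7681, q = 0.2319

Work:
Find probabilities that make opponent indifferent:
P2 chooses q to make P1 indifferent between A and B
P1 chooses p to make P2 indifferent between X and Y
Mixed NE: P1 plays (A: 0.7681, B: 0.2319), P2 plays (X: 0.2319, Y: 0.7681)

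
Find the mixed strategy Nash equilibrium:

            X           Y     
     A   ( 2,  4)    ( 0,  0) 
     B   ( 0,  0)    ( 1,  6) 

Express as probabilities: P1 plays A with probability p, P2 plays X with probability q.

p = 0.6, q = 0.3333

Work:
Find probabilities that make opponent indifferent:
P2 chooses q to make P1 indifferent between A and B
P1 chooses p to make P2 indifferent between X and Y
Mixed NE: P1 plays (A: 0.6, B: 0.4), P2 plays (X: 0.3333, Y: 0.6667)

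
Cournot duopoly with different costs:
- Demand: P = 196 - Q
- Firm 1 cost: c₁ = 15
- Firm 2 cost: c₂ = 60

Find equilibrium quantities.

q₁* = 75.33, q₂* = 30.33

Work:
Reaction: q₁ = (196 - 15 - q₂)/2
Reaction: q₂ = (196 - 60 - q₁)/2
Solve simultaneously:
q₁* = (196 - 2×15 + 60)/3 = 75.33
q₂* = (196 - 2×60 + 15)/3 = 30.33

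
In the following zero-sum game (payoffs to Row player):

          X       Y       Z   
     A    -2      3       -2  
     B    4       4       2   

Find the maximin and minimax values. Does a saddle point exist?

Maximin = 2, Minimax = 2, Saddle: True

Work:
Row minimums: [-2, 2] → maximin = 2
Column maximums: [4, 4, 2] → minimax = 2
Saddle point exists! Game value = 2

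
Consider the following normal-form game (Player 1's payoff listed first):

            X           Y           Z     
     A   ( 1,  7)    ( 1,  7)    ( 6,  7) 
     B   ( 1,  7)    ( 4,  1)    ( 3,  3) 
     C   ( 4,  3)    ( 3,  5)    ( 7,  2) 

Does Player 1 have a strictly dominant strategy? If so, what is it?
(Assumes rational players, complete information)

No strictly dominant strategy exists for Player 1

Work:
A strategy strictly dominates another if it gives a strictly higher payoff against every opponent action. Compare each pair of P1's strategies column-by-column:
  A vs B: [1 vs 1, 1 vs 4, 6 vs 3] → A does not strictly dominate B (column X: 1 ≤ 1)
  A vs C: [1 vs 4, 1 vs 3, 6 vs 7] → A does not strictly dominate C (column X: 1 ≤ 4)
  B vs A: [1 vs 1, 4 vs 1, 3 vs 6] → B does not strictly dominate A (column X: 1 ≤ 1)
  B vs C: [1 vs 4, 4 vs 3, 3 vs 7] → B does not strictly dominate C (column X: 1 ≤ 4)
  C vs A: [4 vs 1, 3 vs 1, 7 vs 6] → C strictly dominates A
  C vs B: [4 vs 1, 3 vs 4, 7 vs 3] → C does not strictly dominate B (column Y: 3 ≤ 4)
No single strategy strictly dominates all others → no strictly dominant strategy.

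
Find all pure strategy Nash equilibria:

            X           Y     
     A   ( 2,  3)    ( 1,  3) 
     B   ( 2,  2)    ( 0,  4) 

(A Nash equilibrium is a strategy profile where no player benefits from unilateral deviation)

Nash equilibrium: (A, X), (A, Y)

Work:
Best responses:
  P1 vs X: payoffs [2, 2] → best response A/B (payoff 2)
  P1 vs Y: payoffs [1, 0] → best response A (payoff 1)
  P2 vs A: payoffs [3, 3] → best response X/Y (payoff 3)
  P2 vs B: payoffs [2, 4] → best response Y (payoff 4)
Mutual best responses: (A,X), (A,Y) → Nash equilibria.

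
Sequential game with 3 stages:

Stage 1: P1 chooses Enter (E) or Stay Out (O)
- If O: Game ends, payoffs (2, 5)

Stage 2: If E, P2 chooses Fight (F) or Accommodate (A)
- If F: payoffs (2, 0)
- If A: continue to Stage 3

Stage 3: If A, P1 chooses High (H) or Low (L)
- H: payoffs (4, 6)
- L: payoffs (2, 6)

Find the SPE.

SPE: (E, A, H); Outcome (4, 6)

Work:
Stage 3: P1 chooses H (4 vs 2)
Stage 2: P2: F->0, A->6 (anticipating H). Choose A
Stage 1: P1: O->2, E->4 (anticipating A, H). Choose E
SPE path: E -> A -> H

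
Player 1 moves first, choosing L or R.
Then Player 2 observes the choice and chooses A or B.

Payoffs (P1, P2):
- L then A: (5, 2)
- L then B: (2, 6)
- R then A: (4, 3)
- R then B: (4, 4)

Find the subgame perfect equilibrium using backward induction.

P1 plays R, P2 plays B after L and B after R; Payoff (4, 4)

Work:
Backward induction:
After L: P2 chooses B → P1 gets 2
After R: P2 chooses B → P1 gets 4
P1 chooses R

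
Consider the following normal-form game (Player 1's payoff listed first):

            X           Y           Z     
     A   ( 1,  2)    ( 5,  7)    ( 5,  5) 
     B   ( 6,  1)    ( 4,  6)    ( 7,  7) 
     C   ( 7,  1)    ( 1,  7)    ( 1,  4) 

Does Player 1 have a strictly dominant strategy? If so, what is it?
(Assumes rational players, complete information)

No strictly dominant strategy exists for Player 1

Work:
A strategy strictly dominates another if it gives a strictly higher payoff against every opponent action. Compare each pair of P1's strategies column-by-column:
  A vs B: [1 vs 6, 5 vs 4, 5 vs 7] → A does not strictly dominate B (column X: 1 ≤ 6)
  A vs C: [1 vs 7, 5 vs 1, 5 vs 1] → A does not strictly dominate C (column X: 1 ≤ 7)
  B vs A: [6 vs 1, 4 vs 5, 7 vs 5] → B does not strictly dominate A (column Y: 4 ≤ 5)
  B vs C: [6 vs 7, 4 vs 1, 7 vs 1] → B does not strictly dominate C (column X: 6 ≤ 7)
  C vs A: [7 vs 1, 1 vs 5, 1 vs 5] → C does not strictly dominate A (column Y: 1 ≤ 5)
  C vs B: [7 vs 6, 1 vs 4, 1 vs 7] → C does not strictly dominate B (column Y: 1 ≤ 4)
No single strategy strictly dominates all others → no strictly dominant strategy.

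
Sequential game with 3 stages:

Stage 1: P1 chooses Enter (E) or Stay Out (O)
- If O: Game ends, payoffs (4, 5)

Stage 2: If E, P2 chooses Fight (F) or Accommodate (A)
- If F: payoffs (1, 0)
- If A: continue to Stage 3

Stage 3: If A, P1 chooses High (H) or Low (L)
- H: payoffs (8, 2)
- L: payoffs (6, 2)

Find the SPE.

SPE: (E, A, H); Outcome (8, 2)

Work:
Stage 3: P1 chooses H (8 vs 6)
Stage 2: P2: F->0, A->2 (anticipating H). Choose A
Stage 1: P1: O->4, E->8 (anticipating A, H). Choose E
SPE path: E -> A -> H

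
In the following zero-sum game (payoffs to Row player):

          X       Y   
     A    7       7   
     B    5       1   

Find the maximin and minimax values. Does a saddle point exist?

Maximin = 7, Minimax = 7, Saddle: True

Work:
Row minimums: [7, 1] → maximin = 7
Column maximums: [7, 7] → minimax = 7
Saddle point exists! Game value = 7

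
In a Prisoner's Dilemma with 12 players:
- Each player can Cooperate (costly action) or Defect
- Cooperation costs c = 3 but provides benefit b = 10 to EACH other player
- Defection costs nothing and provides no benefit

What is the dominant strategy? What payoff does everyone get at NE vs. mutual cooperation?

Dominant: Defect; NE payoff = 0; Coop payoff = 107

Work:
Defect dominates (saves cost c = 3, benefit to others is external)
NE: All defect → everyone gets 0
If all cooperate: each receives (11)×10 - 3 = 107
Social dilemma: 107 > 0 but NE gives 0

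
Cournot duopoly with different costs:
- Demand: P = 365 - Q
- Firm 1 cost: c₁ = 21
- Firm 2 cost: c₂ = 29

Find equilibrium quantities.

q₁* = 117.33, q₂* = 109.33

Work:
Reaction: q₁ = (365 - 21 - q₂)/2
Reaction: q₂ = (365 - 29 - q₁)/2
Solve simultaneously:
q₁* = (365 - 2×21 + 29)/3 = 117.33
q₂* = (365 - 2×29 + 21)/3 = 109.33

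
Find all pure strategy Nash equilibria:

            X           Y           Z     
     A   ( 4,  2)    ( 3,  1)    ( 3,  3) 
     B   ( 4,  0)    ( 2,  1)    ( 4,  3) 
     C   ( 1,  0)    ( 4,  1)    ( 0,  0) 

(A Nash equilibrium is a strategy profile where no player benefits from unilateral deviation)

Nash equilibrium: (B, Z), (C, Y)

Work:
Best responses:
  P1 vs X: payoffs [4, 4, 1] → best response A/B (payoff 4)
  P1 vs Y: payoffs [3, 2, 4] → best response C (payoff 4)
  P1 vs Z: payoffs [3, 4, 0] → best response B (payoff 4)
  P2 vs A: payoffs [2, 1, 3] → best response Z (payoff 3)
  P2 vs B: payoffs [0, 1, 3] → best response Z (payoff 3)
  P2 vs C: payoffs [0, 1, 0] → best response Y (payoff 1)
Mutual best responses: (B,Z), (C,Y) → Nash equilibria.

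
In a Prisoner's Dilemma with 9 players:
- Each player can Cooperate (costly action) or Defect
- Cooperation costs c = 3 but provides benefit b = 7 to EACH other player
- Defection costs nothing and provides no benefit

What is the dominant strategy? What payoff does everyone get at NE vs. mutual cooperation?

Dominant: Defect; NE payoff = 0; Coop payoff = 53

Work:
Defect dominates (saves cost c = 3, benefit to others is external)
NE: All defect → everyone gets 0
If all cooperate: each receives (8)×7 - 3 = 53
Social dilemma: 53 > 0 but NE gives 0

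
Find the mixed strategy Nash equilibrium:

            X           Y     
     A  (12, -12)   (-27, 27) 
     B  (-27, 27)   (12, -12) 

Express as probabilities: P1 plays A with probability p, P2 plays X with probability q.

p = 0.5, q = 0.5

Work:
Find probabilities that make opponent indifferent:
P2 chooses q to make P1 indifferent between A and B
P1 chooses p to make P2 indifferent between X and Y
Mixed NE: P1 plays (A: 0.5, B: 0.5), P2 plays (X: 0.5, Y: 0.5)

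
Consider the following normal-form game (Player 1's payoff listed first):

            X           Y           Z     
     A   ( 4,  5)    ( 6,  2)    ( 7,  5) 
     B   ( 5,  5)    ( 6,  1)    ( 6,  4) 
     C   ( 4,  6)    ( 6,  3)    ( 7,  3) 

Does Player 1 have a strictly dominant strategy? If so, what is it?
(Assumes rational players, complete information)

No strictly dominant strategy exists for Player 1

Work:
A strategy strictly dominates another if it gives a strictly higher payoff against every opponent action. Compare each pair of P1's strategies column-by-column:
  A vs B: [4 vs 5, 6 vs 6, 7 vs 6] → A does not strictly dominate B (column X: 4 ≤ 5)
  A vs C: [4 vs 4, 6 vs 6, 7 vs 7] → A does not strictly dominate C (column X: 4 ≤ 4)
  B vs A: [5 vs 4, 6 vs 6, 6 vs 7] → B does not strictly dominate A (column Y: 6 ≤ 6)
  B vs C: [5 vs 4, 6 vs 6, 6 vs 7] → B does not strictly dominate C (column Y: 6 ≤ 6)
  C vs A: [4 vs 4, 6 vs 6, 7 vs 7] → C does not strictly dominate A (column X: 4 ≤ 4)
  C vs B: [4 vs 5, 6 vs 6, 7 vs 6] → C does not strictly dominate B (column X: 4 ≤ 5)
No single strategy strictly dominates all others → no strictly dominant strategy.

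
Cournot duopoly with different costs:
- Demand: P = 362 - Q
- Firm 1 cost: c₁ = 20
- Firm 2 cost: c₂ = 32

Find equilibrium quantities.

q₁* = 118.0, q₂* = 106.0

Work:
Reaction: q₁ = (362 - 20 - q₂)/2
Reaction: q₂ = (362 - 32 - q₁)/2
Solve simultaneously:
q₁* = (362 - 2×20 + 32)/3 = 118.0
q₂* = (362 - 2×32 + 20)/3 = 106.0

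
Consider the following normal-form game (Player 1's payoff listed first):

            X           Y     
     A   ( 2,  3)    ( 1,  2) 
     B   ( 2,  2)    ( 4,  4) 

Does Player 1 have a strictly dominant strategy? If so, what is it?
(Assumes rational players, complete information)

No strictly dominant strategy exists for Player 1

Work:
A strategy strictly dominates another if it gives a strictly higher payoff against every opponent action. Compare each pair of P1's strategies column-by-column:
  A vs B: [2 vs 2, 1 vs 4] → A does not strictly dominate B (column X: 2 ≤ 2)
  B vs A: [2 vs 2, 4 vs 1] → B does not strictly dominate A (column X: 2 ≤ 2)
No single strategy strictly dominates all others → no strictly dominant strategy.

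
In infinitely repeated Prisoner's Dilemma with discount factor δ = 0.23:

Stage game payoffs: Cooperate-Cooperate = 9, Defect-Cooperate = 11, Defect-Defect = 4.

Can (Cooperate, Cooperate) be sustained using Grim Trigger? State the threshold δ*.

δ* = 0.2857; since δ = 0.23 < 0.2857, cooperation cannot be sustained

Work:
For Grim Trigger:
Cooperate forever: 9/(1-δ)
Defect then punished: 11 + 4·δ/(1-δ)
Need: 9/(1-δ) ≥ 11 + 4·δ/(1-δ)
Solving: δ ≥ (T-R)/(T-P) = (11-9)/(11-4) = 0.2857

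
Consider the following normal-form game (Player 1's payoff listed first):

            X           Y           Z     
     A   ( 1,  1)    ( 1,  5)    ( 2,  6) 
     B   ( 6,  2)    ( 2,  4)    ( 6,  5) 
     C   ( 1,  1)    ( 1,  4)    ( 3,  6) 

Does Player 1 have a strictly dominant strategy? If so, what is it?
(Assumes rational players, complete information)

Yes, Player 1's strictly dominant strategy is B

Work:
A strategy strictly dominates another if it gives a strictly higher payoff against every opponent action. Compare each pair of P1's strategies column-by-column:
  A vs B: [1 vs 6, 1 vs 2, 2 vs 6] → A does not strictly dominate B (column X: 1 ≤ 6)
  A vs C: [1 vs 1, 1 vs 1, 2 vs 3] → A does not strictly dominate C (column X: 1 ≤ 1)
  B vs A: [6 vs 1, 2 vs 1, 6 vs 2] → B strictly dominates A
  B vs C: [6 vs 1, 2 vs 1, 6 vs 3] → B strictly dominates C
  C vs A: [1 vs 1, 1 vs 1, 3 vs 2] → C does not strictly dominate A (column X: 1 ≤ 1)
  C vs B: [1 vs 6, 1 vs 2, 3 vs 6] → C does not strictly dominate B (column X: 1 ≤ 6)
B strictly dominates every other strategy → strictly dominant.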